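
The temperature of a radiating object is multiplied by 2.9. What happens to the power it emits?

factor ≈ 70.7

P ∝ T⁴, so the power scales as (2.9)⁴ = 70.7.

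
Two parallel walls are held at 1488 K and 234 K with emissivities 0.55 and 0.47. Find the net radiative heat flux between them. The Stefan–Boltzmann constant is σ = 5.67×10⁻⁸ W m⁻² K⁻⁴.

For two large parallel gray plates, q = σ(T₁⁴ − T₂⁴) / (1/ε₁ + 1/ε₂ − 1).
1/ε₁ + 1/ε₂ − 1 = 1/0.55 + 1/0.47 − 1 = 2.946.
T₁⁴ − T₂⁴ = 4.90×10^12 − 3.00×10^9 = 4.90×10^12 K⁴.
q = 5.67×10⁻⁸ × 4.90×10^12 / 2.946 = 94300 W/m².

q ≈ 94300 W/m²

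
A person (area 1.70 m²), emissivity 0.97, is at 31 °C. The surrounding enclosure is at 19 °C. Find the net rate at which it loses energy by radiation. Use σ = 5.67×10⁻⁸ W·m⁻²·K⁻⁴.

Convert: 31 °C = 304 K; 19 °C = 292 K.
Q = εσA(T⁴ − T_s⁴). T⁴ − T_s⁴ = (304)⁴ − (292)⁴ = 8.54×10^9 − 7.27×10^9 = 1.27×10^9 K⁴.
Q = 0.97 × 5.67×10⁻⁸ × 1.70 × 1.27×10^9 = 119 W.

Q ≈ 119 W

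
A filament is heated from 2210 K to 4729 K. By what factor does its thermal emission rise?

P ∝ T⁴, so the ratio is (4729/2210)⁴ = (2.140)⁴ = 21.0.

ratio ≈ 21.0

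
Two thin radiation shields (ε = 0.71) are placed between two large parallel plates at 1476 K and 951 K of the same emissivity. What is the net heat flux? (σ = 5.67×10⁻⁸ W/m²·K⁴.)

Each of the 3 gaps contributes resistance (2/ε − 1) = 2/0.71 − 1 = 1.817; total = 5.451.
q = σ(T₁⁴ − T₂⁴) / 5.451 = 5.67×10⁻⁸ × 3.93×10^12 / 5.451 = 40900 W/m².

q ≈ 40900 W/m²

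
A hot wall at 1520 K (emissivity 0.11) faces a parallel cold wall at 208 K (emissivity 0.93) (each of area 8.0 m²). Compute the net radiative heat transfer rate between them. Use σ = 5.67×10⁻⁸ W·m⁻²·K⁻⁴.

For two large parallel gray plates, q = σ(T₁⁴ − T₂⁴) / (1/ε₁ + 1/ε₂ − 1).
1/ε₁ + 1/ε₂ − 1 = 1/0.11 + 1/0.93 − 1 = 9.166.
T₁⁴ − T₂⁴ = 5.34×10^12 − 1.87×10^9 = 5.34×10^12 K⁴.
q = 5.67×10⁻⁸ × 5.34×10^12 / 9.166 = 33000 W/m².
Q = q·A = 33000 × 8.0 = 2.64×10^5 W.

Q ≈ 2.64×10^5 W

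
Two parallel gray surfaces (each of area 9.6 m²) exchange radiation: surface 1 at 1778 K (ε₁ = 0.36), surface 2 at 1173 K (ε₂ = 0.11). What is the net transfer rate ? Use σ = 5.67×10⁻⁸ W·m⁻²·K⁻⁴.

For two large parallel gray plates, q = σ(T₁⁴ − T₂⁴) / (1/ε₁ + 1/ε₂ − 1).
1/ε₁ + 1/ε₂ − 1 = 1/0.36 + 1/0.11 − 1 = 10.87.
T₁⁴ − T₂⁴ = 9.99×10^12 − 1.89×10^12 = 8.10×10^12 K⁴.
q = 5.67×10⁻⁸ × 8.10×10^12 / 10.87 = 42300 W/m².
Q = q·A = 42300 × 9.6 = 4.06×10^5 W.

Q ≈ 4.06×10^5 W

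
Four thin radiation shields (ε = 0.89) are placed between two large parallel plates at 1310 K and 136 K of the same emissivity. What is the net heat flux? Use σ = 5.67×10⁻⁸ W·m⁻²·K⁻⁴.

q ≈ 26800 W/m²

Each of the 5 gaps contributes resistance (2/ε − 1) = 2/0.89 − 1 = 1.247; total = 6.236.
q = σ(T₁⁴ − T₂⁴) / 6.236 = 5.67×10⁻⁸ × 2.94×10^12 / 6.236 = 26800 W/m².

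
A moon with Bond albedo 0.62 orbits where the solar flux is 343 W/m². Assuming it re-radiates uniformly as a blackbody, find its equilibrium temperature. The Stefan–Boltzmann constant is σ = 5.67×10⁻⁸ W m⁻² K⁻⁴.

Power absorbed = (1−a)S·πR²; power emitted = 4πR²σT⁴. Equating and cancelling πR²:
T = ((1−a)S / 4σ)^(1/4) = (130 / (4 × 5.67×10⁻⁸))^(1/4) = (5.75×10^8)^(1/4).
T = 155 K.

T ≈ 155 K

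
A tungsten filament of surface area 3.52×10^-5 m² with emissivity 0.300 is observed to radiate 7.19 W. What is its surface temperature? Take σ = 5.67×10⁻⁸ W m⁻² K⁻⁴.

T ≈ 1860 K

From P = εσAT⁴, T = (P / εσA)^(1/4) = (7.19 / (0.300 × 5.67×10⁻⁸ × 3.52×10^-5))^(1/4).
T = (1.20×10^13)^(1/4) = 1860 K.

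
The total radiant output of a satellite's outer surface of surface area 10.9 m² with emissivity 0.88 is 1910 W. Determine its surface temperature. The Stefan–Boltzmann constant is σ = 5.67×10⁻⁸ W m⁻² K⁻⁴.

From P = εσAT⁴, T = (P / εσA)^(1/4) = (1910 / (0.88 × 5.67×10⁻⁸ × 10.9))^(1/4).
T = (3.51×10^9)^(1/4) = 243 K.

T ≈ 243 K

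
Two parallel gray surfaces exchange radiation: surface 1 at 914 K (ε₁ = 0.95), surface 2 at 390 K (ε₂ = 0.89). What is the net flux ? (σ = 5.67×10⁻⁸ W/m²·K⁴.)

For two large parallel gray plates, q = σ(T₁⁴ − T₂⁴) / (1/ε₁ + 1/ε₂ − 1).
1/ε₁ + 1/ε₂ − 1 = 1/0.95 + 1/0.89 − 1 = 1.176.
T₁⁴ − T₂⁴ = 6.98×10^11 − 2.31×10^10 = 6.75×10^11 K⁴.
q = 5.67×10⁻⁸ × 6.75×10^11 / 1.176 = 32500 W/m².

q ≈ 32500 W/m²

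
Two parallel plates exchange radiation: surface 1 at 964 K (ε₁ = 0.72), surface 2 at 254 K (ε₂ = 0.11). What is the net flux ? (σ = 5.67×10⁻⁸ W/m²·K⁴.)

q ≈ 5140 W/m²

For two large parallel gray plates, q = σ(T₁⁴ − T₂⁴) / (1/ε₁ + 1/ε₂ − 1).
1/ε₁ + 1/ε₂ − 1 = 1/0.72 + 1/0.11 − 1 = 9.480.
T₁⁴ − T₂⁴ = 8.64×10^11 − 4.16×10^9 = 8.59×10^11 K⁴.
q = 5.67×10⁻⁸ × 8.59×10^11 / 9.480 = 5140 W/m².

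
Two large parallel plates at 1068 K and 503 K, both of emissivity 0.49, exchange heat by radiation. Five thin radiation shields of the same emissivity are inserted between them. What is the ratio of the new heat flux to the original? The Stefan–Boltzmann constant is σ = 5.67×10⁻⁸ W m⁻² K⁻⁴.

ratio ≈ 0.167

With N identical shields there are N+1 = 6 gaps in series, each with the same radiative resistance, so the flux falls to 1/(N+1) of its unshielded value.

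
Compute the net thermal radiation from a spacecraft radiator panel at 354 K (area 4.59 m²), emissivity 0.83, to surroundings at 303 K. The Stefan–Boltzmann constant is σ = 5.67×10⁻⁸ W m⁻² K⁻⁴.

Q = εσA(T⁴ − T_s⁴). T⁴ − T_s⁴ = (354)⁴ − (303)⁴ = 1.57×10^10 − 8.43×10^9 = 7.28×10^9 K⁴.
Q = 0.83 × 5.67×10⁻⁸ × 4.59 × 7.28×10^9 = 1570 W.

Q ≈ 1570 W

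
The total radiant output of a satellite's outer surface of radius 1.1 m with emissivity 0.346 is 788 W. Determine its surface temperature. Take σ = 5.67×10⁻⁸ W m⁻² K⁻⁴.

A = 4πr² = 4π × (1.1)² = 15.2 m².
From P = εσAT⁴, T = (P / εσA)^(1/4) = (788 / (0.346 × 5.67×10⁻⁸ × 15.2))^(1/4).
T = (2.64×10^9)^(1/4) = 227 K.

T ≈ 227 K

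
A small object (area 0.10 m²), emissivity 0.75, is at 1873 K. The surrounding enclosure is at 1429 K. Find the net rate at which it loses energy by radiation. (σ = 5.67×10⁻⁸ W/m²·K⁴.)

Q = εσA(T⁴ − T_s⁴). T⁴ − T_s⁴ = (1873)⁴ − (1429)⁴ = 1.23×10^13 − 4.17×10^12 = 8.14×10^12 K⁴.
Q = 0.75 × 5.67×10⁻⁸ × 0.100 × 8.14×10^12 = 34600 W.

Q ≈ 34600 W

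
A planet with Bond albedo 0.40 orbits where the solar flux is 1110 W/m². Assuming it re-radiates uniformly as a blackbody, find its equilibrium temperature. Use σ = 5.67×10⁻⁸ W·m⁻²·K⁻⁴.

Power absorbed = (1−a)S·πR²; power emitted = 4πR²σT⁴. Equating and cancelling πR²:
T = ((1−a)S / 4σ)^(1/4) = (666 / (4 × 5.67×10⁻⁸))^(1/4) = (2.94×10^9)^(1/4).
T = 233 K.

T ≈ 233 K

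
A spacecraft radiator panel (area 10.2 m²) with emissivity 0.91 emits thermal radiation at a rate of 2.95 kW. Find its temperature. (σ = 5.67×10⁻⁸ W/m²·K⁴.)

From P = εσAT⁴, T = (P / εσA)^(1/4) = (2950 / (0.91 × 5.67×10⁻⁸ × 10.2))^(1/4).
T = (5.61×10^9)^(1/4) = 274 K.

T ≈ 274 K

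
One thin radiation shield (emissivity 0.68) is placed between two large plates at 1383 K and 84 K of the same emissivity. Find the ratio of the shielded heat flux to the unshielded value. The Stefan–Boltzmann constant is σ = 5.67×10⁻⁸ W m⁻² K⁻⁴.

With N identical shields there are N+1 = 2 gaps in series, each with the same radiative resistance, so the flux falls to 1/(N+1) of its unshielded value.

ratio ≈ 0.500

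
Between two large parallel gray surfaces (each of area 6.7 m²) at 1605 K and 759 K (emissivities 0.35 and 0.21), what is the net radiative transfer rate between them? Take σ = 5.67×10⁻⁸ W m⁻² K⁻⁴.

Q ≈ 3.62×10^5 W

For two large parallel gray plates, q = σ(T₁⁴ − T₂⁴) / (1/ε₁ + 1/ε₂ − 1).
1/ε₁ + 1/ε₂ − 1 = 1/0.35 + 1/0.21 − 1 = 6.619.
T₁⁴ − T₂⁴ = 6.64×10^12 − 3.32×10^11 = 6.30×10^12 K⁴.
q = 5.67×10⁻⁸ × 6.30×10^12 / 6.619 = 54000 W/m².
Q = q·A = 54000 × 6.7 = 3.62×10^5 W.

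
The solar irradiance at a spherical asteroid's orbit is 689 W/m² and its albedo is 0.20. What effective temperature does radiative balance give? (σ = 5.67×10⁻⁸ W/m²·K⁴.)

Power absorbed = (1−a)S·πR²; power emitted = 4πR²σT⁴. Equating and cancelling πR²:
T = ((1−a)S / 4σ)^(1/4) = (551 / (4 × 5.67×10⁻⁸))^(1/4) = (2.43×10^9)^(1/4).
T = 222 K.

T ≈ 222 K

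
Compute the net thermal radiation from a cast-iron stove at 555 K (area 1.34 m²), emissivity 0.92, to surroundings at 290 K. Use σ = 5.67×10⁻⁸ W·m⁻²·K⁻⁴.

Q ≈ 6140 W

Q = εσA(T⁴ − T_s⁴). T⁴ − T_s⁴ = (555)⁴ − (290)⁴ = 9.49×10^10 − 7.07×10^9 = 8.78×10^10 K⁴.
Q = 0.92 × 5.67×10⁻⁸ × 1.34 × 8.78×10^10 = 6140 W.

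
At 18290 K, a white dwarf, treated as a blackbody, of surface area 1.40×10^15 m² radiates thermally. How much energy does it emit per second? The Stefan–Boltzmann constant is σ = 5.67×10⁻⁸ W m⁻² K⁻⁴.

P = σAT⁴ = 5.67×10⁻⁸ × 1.40×10^15 × (18290)⁴ = 5.67×10⁻⁸ × 1.40×10^15 × 1.12×10^17.
P = 8.88×10^24 W.

P ≈ 8.88×10^24 W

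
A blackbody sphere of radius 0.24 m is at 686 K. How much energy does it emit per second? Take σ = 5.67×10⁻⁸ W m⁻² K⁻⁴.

P ≈ 9090 W

A = 4πr² = 4π × (0.24)² = 0.724 m².
P = σAT⁴ = 5.67×10⁻⁸ × 0.724 × (686)⁴ = 5.67×10⁻⁸ × 0.724 × 2.21×10^11.
P = 9090 W.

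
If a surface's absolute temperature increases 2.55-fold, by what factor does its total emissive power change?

P ∝ T⁴, so the power scales as (2.55)⁴ = 42.3.

factor ≈ 42.3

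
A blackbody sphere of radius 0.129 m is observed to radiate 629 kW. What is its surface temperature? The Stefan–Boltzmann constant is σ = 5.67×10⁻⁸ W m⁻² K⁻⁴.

A = 4πr² = 4π × (0.129)² = 0.209 m².
From P = σAT⁴, T = (P / σA)^(1/4) = (6.29×10^5 / (5.67×10⁻⁸ × 0.209))^(1/4).
T = (5.30×10^13)^(1/4) = 2700 K.

T ≈ 2700 K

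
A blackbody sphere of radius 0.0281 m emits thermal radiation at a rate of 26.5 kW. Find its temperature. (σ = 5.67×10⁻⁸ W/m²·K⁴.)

T ≈ 2620 K

A = 4πr² = 4π × (0.0281)² = 9.92×10^-3 m².
From P = σAT⁴, T = (P / σA)^(1/4) = (26500 / (5.67×10⁻⁸ × 9.92×10^-3))^(1/4).
T = (4.71×10^13)^(1/4) = 2620 K.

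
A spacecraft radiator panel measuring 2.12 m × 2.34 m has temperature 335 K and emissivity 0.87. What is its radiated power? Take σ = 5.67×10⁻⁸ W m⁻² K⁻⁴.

P ≈ 3080 W

A = 2.12 × 2.34 = 4.96 m².
Stefan–Boltzmann: P = εσAT⁴ = 0.87 × 5.67×10⁻⁸ × 4.96 × (335)⁴ = 0.87 × 5.67×10⁻⁸ × 4.96 × 1.26×10^10.
P = 3080 W.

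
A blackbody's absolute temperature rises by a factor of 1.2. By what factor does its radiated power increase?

factor ≈ 2.07

P ∝ T⁴, so the power scales as (1.2)⁴ = 2.07.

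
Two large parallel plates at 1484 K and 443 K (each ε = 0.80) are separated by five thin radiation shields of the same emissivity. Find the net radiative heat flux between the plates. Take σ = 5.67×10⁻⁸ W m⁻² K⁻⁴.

Each of the 6 gaps contributes resistance (2/ε − 1) = 2/0.80 − 1 = 1.500; total = 9.000.
q = σ(T₁⁴ − T₂⁴) / 9.000 = 5.67×10⁻⁸ × 4.81×10^12 / 9.000 = 30300 W/m².

q ≈ 30300 W/m²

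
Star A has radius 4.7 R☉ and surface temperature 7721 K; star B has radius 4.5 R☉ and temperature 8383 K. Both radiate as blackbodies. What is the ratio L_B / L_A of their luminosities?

L_B/L_A ≈ 1.27

L = 4πR²σT⁴ ∝ R²T⁴, so L_B/L_A = (4.5/4.7)² × (8383/7721)⁴ = 0.917 × 1.39 = 1.27.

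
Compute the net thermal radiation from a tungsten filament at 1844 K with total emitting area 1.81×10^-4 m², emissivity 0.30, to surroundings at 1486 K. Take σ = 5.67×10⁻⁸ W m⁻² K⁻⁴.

Q ≈ 20.6 W

Q = εσA(T⁴ − T_s⁴). T⁴ − T_s⁴ = (1844)⁴ − (1486)⁴ = 1.16×10^13 − 4.88×10^12 = 6.69×10^12 K⁴.
Q = 0.30 × 5.67×10⁻⁸ × 1.81×10^-4 × 6.69×10^12 = 20.6 W.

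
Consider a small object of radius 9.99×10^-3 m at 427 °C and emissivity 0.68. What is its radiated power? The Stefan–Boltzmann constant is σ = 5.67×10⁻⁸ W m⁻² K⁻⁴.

P ≈ 11.6 W

A = 4πr² = 4π × (9.99×10^-3)² = 1.25×10^-3 m².
427 °C = 700 K.
P = εσAT⁴ = 0.68 × 5.67×10⁻⁸ × 1.25×10^-3 × (700)⁴ = 0.68 × 5.67×10⁻⁸ × 1.25×10^-3 × 2.40×10^11.
P = 11.6 W.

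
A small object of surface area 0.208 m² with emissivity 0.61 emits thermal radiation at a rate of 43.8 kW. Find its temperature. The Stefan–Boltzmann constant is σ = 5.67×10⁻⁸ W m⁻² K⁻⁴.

From P = εσAT⁴, T = (P / εσA)^(1/4) = (43800 / (0.61 × 5.67×10⁻⁸ × 0.208))^(1/4).
T = (6.09×10^12)^(1/4) = 1570 K.

T ≈ 1570 K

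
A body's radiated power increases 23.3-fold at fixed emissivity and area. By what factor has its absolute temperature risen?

factor ≈ 2.20

P ∝ T⁴ ⇒ T ∝ P^(1/4), so T scales by (23.3)^(1/4) = 2.20.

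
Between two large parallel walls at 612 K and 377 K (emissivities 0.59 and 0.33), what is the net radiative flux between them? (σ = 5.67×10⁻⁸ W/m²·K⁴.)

For two large parallel gray plates, q = σ(T₁⁴ − T₂⁴) / (1/ε₁ + 1/ε₂ − 1).
1/ε₁ + 1/ε₂ − 1 = 1/0.59 + 1/0.33 − 1 = 3.725.
T₁⁴ − T₂⁴ = 1.40×10^11 − 2.02×10^10 = 1.20×10^11 K⁴.
q = 5.67×10⁻⁸ × 1.20×10^11 / 3.725 = 1830 W/m².

q ≈ 1830 W/m²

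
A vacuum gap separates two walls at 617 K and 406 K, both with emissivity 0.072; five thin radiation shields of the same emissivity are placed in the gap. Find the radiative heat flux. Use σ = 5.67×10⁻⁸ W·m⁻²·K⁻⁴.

Each of the 6 gaps contributes resistance (2/ε − 1) = 2/0.072 − 1 = 26.78; total = 160.7.
q = σ(T₁⁴ − T₂⁴) / 160.7 = 5.67×10⁻⁸ × 1.18×10^11 / 160.7 = 41.6 W/m².

q ≈ 41.6 W/m²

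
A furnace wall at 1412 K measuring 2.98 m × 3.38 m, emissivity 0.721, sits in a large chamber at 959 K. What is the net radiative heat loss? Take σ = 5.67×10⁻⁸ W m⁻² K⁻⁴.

A = 2.98 × 3.38 = 10.1 m².
Q = εσA(T⁴ − T_s⁴). T⁴ − T_s⁴ = (1412)⁴ − (959)⁴ = 3.98×10^12 − 8.46×10^11 = 3.13×10^12 K⁴.
Q = 0.721 × 5.67×10⁻⁸ × 10.1 × 3.13×10^12 = 1.29×10^6 W.

Q ≈ 1.29×10^6 W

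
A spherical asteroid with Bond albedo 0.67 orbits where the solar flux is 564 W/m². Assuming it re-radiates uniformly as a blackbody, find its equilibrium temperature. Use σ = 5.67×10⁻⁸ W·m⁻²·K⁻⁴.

Power absorbed = (1−a)S·πR²; power emitted = 4πR²σT⁴. Equating and cancelling πR²:
T = ((1−a)S / 4σ)^(1/4) = (186 / (4 × 5.67×10⁻⁸))^(1/4) = (8.21×10^8)^(1/4).
T = 169 K.

T ≈ 169 K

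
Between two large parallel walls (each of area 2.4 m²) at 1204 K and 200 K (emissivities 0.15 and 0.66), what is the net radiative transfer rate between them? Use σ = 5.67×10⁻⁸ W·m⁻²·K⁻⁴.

For two large parallel gray plates, q = σ(T₁⁴ − T₂⁴) / (1/ε₁ + 1/ε₂ − 1).
1/ε₁ + 1/ε₂ − 1 = 1/0.15 + 1/0.66 − 1 = 7.182.
T₁⁴ − T₂⁴ = 2.10×10^12 − 1.60×10^9 = 2.10×10^12 K⁴.
q = 5.67×10⁻⁸ × 2.10×10^12 / 7.182 = 16600 W/m².
Q = q·A = 16600 × 2.4 = 39800 W.

Q ≈ 39800 W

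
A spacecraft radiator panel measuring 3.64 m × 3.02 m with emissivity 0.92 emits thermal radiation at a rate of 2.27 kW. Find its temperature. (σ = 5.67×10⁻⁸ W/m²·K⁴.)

T ≈ 251 K

A = 3.64 × 3.02 = 11.0 m².
From P = εσAT⁴, T = (P / εσA)^(1/4) = (2270 / (0.92 × 5.67×10⁻⁸ × 11.0))^(1/4).
T = (3.96×10^9)^(1/4) = 251 K.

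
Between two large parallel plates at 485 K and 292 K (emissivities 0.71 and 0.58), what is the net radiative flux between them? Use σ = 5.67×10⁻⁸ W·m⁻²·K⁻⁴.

For two large parallel gray plates, q = σ(T₁⁴ − T₂⁴) / (1/ε₁ + 1/ε₂ − 1).
1/ε₁ + 1/ε₂ − 1 = 1/0.71 + 1/0.58 − 1 = 2.133.
T₁⁴ − T₂⁴ = 5.53×10^10 − 7.27×10^9 = 4.81×10^10 K⁴.
q = 5.67×10⁻⁸ × 4.81×10^10 / 2.133 = 1280 W/m².

q ≈ 1280 W/m²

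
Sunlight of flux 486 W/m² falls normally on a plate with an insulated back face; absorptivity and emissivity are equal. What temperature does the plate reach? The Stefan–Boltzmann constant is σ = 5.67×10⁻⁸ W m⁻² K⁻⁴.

T ≈ 304 K

Absorbed flux αS = emitted flux εσT⁴ (one radiating face); with α = ε, T = (S/σ)^(1/4).
T = (486 / 5.67×10⁻⁸)^(1/4) = (8.57×10^9)^(1/4).
T = 304 K.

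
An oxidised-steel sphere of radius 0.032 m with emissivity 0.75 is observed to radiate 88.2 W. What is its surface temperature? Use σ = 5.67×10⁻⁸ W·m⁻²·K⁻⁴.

T ≈ 634 K

A = 4πr² = 4π × (0.032)² = 0.0129 m².
From P = εσAT⁴, T = (P / εσA)^(1/4) = (88.2 / (0.75 × 5.67×10⁻⁸ × 0.0129))^(1/4).
T = (1.61×10^11)^(1/4) = 634 K.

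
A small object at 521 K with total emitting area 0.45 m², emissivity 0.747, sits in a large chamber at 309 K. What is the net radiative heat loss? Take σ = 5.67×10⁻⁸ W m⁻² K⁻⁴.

Q = εσA(T⁴ − T_s⁴). T⁴ − T_s⁴ = (521)⁴ − (309)⁴ = 7.37×10^10 − 9.12×10^9 = 6.46×10^10 K⁴.
Q = 0.747 × 5.67×10⁻⁸ × 0.450 × 6.46×10^10 = 1230 W.

Q ≈ 1230 W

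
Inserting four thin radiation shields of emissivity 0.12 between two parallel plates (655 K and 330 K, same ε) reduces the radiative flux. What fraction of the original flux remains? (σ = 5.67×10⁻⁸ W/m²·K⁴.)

ratio ≈ 0.200

With N identical shields there are N+1 = 5 gaps in series, each with the same radiative resistance, so the flux falls to 1/(N+1) of its unshielded value.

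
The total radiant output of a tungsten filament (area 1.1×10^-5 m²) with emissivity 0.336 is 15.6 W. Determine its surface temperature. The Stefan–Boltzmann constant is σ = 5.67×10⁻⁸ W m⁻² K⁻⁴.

T ≈ 2940 K

From P = εσAT⁴, T = (P / εσA)^(1/4) = (15.6 / (0.336 × 5.67×10⁻⁸ × 1.10×10^-5))^(1/4).
T = (7.44×10^13)^(1/4) = 2940 K.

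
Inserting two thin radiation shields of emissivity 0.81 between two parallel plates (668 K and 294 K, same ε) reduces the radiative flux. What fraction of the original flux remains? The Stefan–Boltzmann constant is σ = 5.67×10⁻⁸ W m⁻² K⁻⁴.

With N identical shields there are N+1 = 3 gaps in series, each with the same radiative resistance, so the flux falls to 1/(N+1) of its unshielded value.

ratio ≈ 0.333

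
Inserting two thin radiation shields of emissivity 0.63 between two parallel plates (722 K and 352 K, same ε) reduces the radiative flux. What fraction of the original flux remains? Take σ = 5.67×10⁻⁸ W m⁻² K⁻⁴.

ratio ≈ 0.333

With N identical shields there are N+1 = 3 gaps in series, each with the same radiative resistance, so the flux falls to 1/(N+1) of its unshielded value.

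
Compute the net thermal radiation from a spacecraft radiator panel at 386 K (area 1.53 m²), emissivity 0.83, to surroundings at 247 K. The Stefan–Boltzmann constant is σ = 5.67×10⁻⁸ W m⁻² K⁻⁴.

Q ≈ 1330 W

Q = εσA(T⁴ − T_s⁴). T⁴ − T_s⁴ = (386)⁴ − (247)⁴ = 2.22×10^10 − 3.72×10^9 = 1.85×10^10 K⁴.
Q = 0.83 × 5.67×10⁻⁸ × 1.53 × 1.85×10^10 = 1330 W.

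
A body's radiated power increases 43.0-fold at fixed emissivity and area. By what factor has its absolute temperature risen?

P ∝ T⁴ ⇒ T ∝ P^(1/4), so T scales by (43.0)^(1/4) = 2.56.

factor ≈ 2.56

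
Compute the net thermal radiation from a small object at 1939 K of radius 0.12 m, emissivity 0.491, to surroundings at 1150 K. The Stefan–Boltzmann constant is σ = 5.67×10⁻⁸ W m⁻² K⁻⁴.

Q ≈ 62400 W

A = 4πr² = 4π × (0.12)² = 0.181 m².
Q = εσA(T⁴ − T_s⁴). T⁴ − T_s⁴ = (1939)⁴ − (1150)⁴ = 1.41×10^13 − 1.75×10^12 = 1.24×10^13 K⁴.
Q = 0.491 × 5.67×10⁻⁸ × 0.181 × 1.24×10^13 = 62400 W.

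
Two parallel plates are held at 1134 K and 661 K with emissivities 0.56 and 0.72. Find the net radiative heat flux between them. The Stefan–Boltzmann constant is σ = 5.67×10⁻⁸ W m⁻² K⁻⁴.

q ≈ 38100 W/m²

For two large parallel gray plates, q = σ(T₁⁴ − T₂⁴) / (1/ε₁ + 1/ε₂ − 1).
1/ε₁ + 1/ε₂ − 1 = 1/0.56 + 1/0.72 − 1 = 2.175.
T₁⁴ − T₂⁴ = 1.65×10^12 − 1.91×10^11 = 1.46×10^12 K⁴.
q = 5.67×10⁻⁸ × 1.46×10^12 / 2.175 = 38100 W/m².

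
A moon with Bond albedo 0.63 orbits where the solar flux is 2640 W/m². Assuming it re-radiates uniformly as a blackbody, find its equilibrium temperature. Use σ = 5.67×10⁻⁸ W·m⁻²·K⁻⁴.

Power absorbed = (1−a)S·πR²; power emitted = 4πR²σT⁴. Equating and cancelling πR²:
T = ((1−a)S / 4σ)^(1/4) = (977 / (4 × 5.67×10⁻⁸))^(1/4) = (4.31×10^9)^(1/4).
T = 256 K.

T ≈ 256 K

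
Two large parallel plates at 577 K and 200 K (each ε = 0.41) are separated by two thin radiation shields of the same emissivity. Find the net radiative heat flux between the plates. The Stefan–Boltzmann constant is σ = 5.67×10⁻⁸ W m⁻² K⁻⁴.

Each of the 3 gaps contributes resistance (2/ε − 1) = 2/0.41 − 1 = 3.878; total = 11.63.
q = σ(T₁⁴ − T₂⁴) / 11.63 = 5.67×10⁻⁸ × 1.09×10^11 / 11.63 = 532 W/m².

q ≈ 532 W/m²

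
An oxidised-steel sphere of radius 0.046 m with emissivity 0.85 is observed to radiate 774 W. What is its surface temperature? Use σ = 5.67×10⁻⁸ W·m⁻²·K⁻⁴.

T ≈ 882 K

A = 4πr² = 4π × (0.046)² = 0.0266 m².
From P = εσAT⁴, T = (P / εσA)^(1/4) = (774 / (0.85 × 5.67×10⁻⁸ × 0.0266))^(1/4).
T = (6.04×10^11)^(1/4) = 882 K.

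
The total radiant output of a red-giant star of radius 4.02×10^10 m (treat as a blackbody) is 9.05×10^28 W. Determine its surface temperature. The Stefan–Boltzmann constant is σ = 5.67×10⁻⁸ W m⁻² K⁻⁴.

T ≈ 2980 K

A = 4πr² = 4π × (4.02×10^10)² = 2.03×10^22 m².
From P = σAT⁴, T = (P / σA)^(1/4) = (9.05×10^28 / (5.67×10⁻⁸ × 2.03×10^22))^(1/4).
T = (7.86×10^13)^(1/4) = 2980 K.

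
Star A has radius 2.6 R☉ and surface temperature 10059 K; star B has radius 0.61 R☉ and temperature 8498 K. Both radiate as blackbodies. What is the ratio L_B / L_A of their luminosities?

L = 4πR²σT⁴ ∝ R²T⁴, so L_B/L_A = (0.61/2.6)² × (8498/10059)⁴ = 0.0550 × 0.509 = 0.0280.

L_B/L_A ≈ 0.0280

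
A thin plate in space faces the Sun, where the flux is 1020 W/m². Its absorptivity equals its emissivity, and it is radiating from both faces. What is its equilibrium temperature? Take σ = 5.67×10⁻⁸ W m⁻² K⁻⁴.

T ≈ 308 K

Absorbed flux αS = emitted flux 2εσT⁴ per unit area; with α = ε this gives T = (S/2σ)^(1/4).
T = (1020 / (2 × 5.67×10⁻⁸))^(1/4) = (8.99×10^9)^(1/4).
T = 308 K.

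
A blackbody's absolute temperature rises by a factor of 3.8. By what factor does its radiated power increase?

P ∝ T⁴, so the power scales as (3.8)⁴ = 209.

factor ≈ 209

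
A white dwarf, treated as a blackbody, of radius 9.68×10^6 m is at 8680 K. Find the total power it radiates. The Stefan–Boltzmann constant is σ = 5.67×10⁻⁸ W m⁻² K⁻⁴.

P ≈ 3.79×10^23 W

A = 4πr² = 4π × (9.68×10^6)² = 1.18×10^15 m².
P = σAT⁴ = 5.67×10⁻⁸ × 1.18×10^15 × (8680)⁴ = 5.67×10⁻⁸ × 1.18×10^15 × 5.68×10^15.
P = 3.79×10^23 W.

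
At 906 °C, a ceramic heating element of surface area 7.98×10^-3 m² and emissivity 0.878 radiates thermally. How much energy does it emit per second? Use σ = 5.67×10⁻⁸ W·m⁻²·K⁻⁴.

P ≈ 768 W

906 °C = 1179 K.
Stefan–Boltzmann: P = εσAT⁴ = 0.878 × 5.67×10⁻⁸ × 7.98×10^-3 × (1179)⁴ = 0.878 × 5.67×10⁻⁸ × 7.98×10^-3 × 1.93×10^12.
P = 768 W.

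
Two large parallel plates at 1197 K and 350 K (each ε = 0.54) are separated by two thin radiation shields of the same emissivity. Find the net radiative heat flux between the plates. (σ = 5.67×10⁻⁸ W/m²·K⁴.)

Each of the 3 gaps contributes resistance (2/ε − 1) = 2/0.54 − 1 = 2.704; total = 8.111.
q = σ(T₁⁴ − T₂⁴) / 8.111 = 5.67×10⁻⁸ × 2.04×10^12 / 8.111 = 14200 W/m².

q ≈ 14200 W/m²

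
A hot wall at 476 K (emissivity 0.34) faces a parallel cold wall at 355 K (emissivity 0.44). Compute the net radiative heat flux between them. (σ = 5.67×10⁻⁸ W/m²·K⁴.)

For two large parallel gray plates, q = σ(T₁⁴ − T₂⁴) / (1/ε₁ + 1/ε₂ − 1).
1/ε₁ + 1/ε₂ − 1 = 1/0.34 + 1/0.44 − 1 = 4.214.
T₁⁴ − T₂⁴ = 5.13×10^10 − 1.59×10^10 = 3.55×10^10 K⁴.
q = 5.67×10⁻⁸ × 3.55×10^10 / 4.214 = 477 W/m².

q ≈ 477 W/m²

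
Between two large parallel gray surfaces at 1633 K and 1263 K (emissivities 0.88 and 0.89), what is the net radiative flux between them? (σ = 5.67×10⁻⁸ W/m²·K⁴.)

For two large parallel gray plates, q = σ(T₁⁴ − T₂⁴) / (1/ε₁ + 1/ε₂ − 1).
1/ε₁ + 1/ε₂ − 1 = 1/0.88 + 1/0.89 − 1 = 1.260.
T₁⁴ − T₂⁴ = 7.11×10^12 − 2.54×10^12 = 4.57×10^12 K⁴.
q = 5.67×10⁻⁸ × 4.57×10^12 / 1.260 = 2.06×10^5 W/m².

q ≈ 2.06×10^5 W/m²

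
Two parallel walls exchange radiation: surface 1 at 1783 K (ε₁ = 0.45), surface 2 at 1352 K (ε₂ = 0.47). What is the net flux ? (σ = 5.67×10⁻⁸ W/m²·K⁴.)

For two large parallel gray plates, q = σ(T₁⁴ − T₂⁴) / (1/ε₁ + 1/ε₂ − 1).
1/ε₁ + 1/ε₂ − 1 = 1/0.45 + 1/0.47 − 1 = 3.350.
T₁⁴ − T₂⁴ = 1.01×10^13 − 3.34×10^12 = 6.77×10^12 K⁴.
q = 5.67×10⁻⁸ × 6.77×10^12 / 3.350 = 1.15×10^5 W/m².

q ≈ 1.15×10^5 W/m²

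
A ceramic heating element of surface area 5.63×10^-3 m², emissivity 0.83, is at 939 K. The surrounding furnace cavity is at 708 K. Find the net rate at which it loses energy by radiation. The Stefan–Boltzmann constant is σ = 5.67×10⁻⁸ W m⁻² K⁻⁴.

Q = εσA(T⁴ − T_s⁴). T⁴ − T_s⁴ = (939)⁴ − (708)⁴ = 7.77×10^11 − 2.51×10^11 = 5.26×10^11 K⁴.
Q = 0.83 × 5.67×10⁻⁸ × 5.63×10^-3 × 5.26×10^11 = 139 W.

Q ≈ 139 W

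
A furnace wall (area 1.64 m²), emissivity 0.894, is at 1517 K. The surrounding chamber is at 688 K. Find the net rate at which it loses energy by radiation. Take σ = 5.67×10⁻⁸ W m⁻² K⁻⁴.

Q = εσA(T⁴ − T_s⁴). T⁴ − T_s⁴ = (1517)⁴ − (688)⁴ = 5.30×10^12 − 2.24×10^11 = 5.07×10^12 K⁴.
Q = 0.894 × 5.67×10⁻⁸ × 1.64 × 5.07×10^12 = 4.22×10^5 W.

Q ≈ 4.22×10^5 W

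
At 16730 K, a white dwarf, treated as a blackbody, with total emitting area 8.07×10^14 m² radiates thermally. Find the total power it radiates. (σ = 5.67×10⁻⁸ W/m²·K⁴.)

P ≈ 3.58×10^24 W

P = σAT⁴ = 5.67×10⁻⁸ × 8.07×10^14 × (16730)⁴ = 5.67×10⁻⁸ × 8.07×10^14 × 7.83×10^16.
P = 3.58×10^24 W.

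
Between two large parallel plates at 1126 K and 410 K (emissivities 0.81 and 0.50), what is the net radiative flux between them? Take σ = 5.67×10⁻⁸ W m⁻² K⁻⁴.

For two large parallel gray plates, q = σ(T₁⁴ − T₂⁴) / (1/ε₁ + 1/ε₂ − 1).
1/ε₁ + 1/ε₂ − 1 = 1/0.81 + 1/0.50 − 1 = 2.235.
T₁⁴ − T₂⁴ = 1.61×10^12 − 2.83×10^10 = 1.58×10^12 K⁴.
q = 5.67×10⁻⁸ × 1.58×10^12 / 2.235 = 40100 W/m².

q ≈ 40100 W/m²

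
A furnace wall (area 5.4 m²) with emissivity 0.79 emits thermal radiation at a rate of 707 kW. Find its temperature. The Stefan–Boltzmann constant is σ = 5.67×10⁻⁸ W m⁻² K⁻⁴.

T ≈ 1310 K

From P = εσAT⁴, T = (P / εσA)^(1/4) = (7.07×10^5 / (0.79 × 5.67×10⁻⁸ × 5.40))^(1/4).
T = (2.92×10^12)^(1/4) = 1310 K.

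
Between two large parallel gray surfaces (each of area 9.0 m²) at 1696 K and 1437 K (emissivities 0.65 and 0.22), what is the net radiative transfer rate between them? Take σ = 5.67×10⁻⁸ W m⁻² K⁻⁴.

Q ≈ 4.02×10^5 W

For two large parallel gray plates, q = σ(T₁⁴ − T₂⁴) / (1/ε₁ + 1/ε₂ − 1).
1/ε₁ + 1/ε₂ − 1 = 1/0.65 + 1/0.22 − 1 = 5.084.
T₁⁴ − T₂⁴ = 8.27×10^12 − 4.26×10^12 = 4.01×10^12 K⁴.
q = 5.67×10⁻⁸ × 4.01×10^12 / 5.084 = 44700 W/m².
Q = q·A = 44700 × 9.0 = 4.02×10^5 W.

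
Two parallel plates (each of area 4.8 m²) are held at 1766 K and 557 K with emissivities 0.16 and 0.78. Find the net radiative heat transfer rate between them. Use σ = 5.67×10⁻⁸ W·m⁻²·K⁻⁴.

Q ≈ 4.01×10^5 W

For two large parallel gray plates, q = σ(T₁⁴ − T₂⁴) / (1/ε₁ + 1/ε₂ − 1).
1/ε₁ + 1/ε₂ − 1 = 1/0.16 + 1/0.78 − 1 = 6.532.
T₁⁴ − T₂⁴ = 9.73×10^12 − 9.63×10^10 = 9.63×10^12 K⁴.
q = 5.67×10⁻⁸ × 9.63×10^12 / 6.532 = 83600 W/m².
Q = q·A = 83600 × 4.8 = 4.01×10^5 W.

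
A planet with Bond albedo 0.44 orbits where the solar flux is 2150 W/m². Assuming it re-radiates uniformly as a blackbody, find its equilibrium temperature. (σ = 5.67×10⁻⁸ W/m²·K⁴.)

Power absorbed = (1−a)S·πR²; power emitted = 4πR²σT⁴. Equating and cancelling πR²:
T = ((1−a)S / 4σ)^(1/4) = (1200 / (4 × 5.67×10⁻⁸))^(1/4) = (5.31×10^9)^(1/4).
T = 270 K.

T ≈ 270 K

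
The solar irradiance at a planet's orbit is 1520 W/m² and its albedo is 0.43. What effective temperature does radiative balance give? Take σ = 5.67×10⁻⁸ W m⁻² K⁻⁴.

T ≈ 249 K

Power absorbed = (1−a)S·πR²; power emitted = 4πR²σT⁴. Equating and cancelling πR²:
T = ((1−a)S / 4σ)^(1/4) = (866 / (4 × 5.67×10⁻⁸))^(1/4) = (3.82×10^9)^(1/4).
T = 249 K.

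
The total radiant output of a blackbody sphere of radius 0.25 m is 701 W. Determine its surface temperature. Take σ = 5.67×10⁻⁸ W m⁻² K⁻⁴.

T ≈ 354 K

A = 4πr² = 4π × (0.25)² = 0.785 m².
From P = σAT⁴, T = (P / σA)^(1/4) = (701 / (5.67×10⁻⁸ × 0.785))^(1/4).
T = (1.57×10^10)^(1/4) = 354 K.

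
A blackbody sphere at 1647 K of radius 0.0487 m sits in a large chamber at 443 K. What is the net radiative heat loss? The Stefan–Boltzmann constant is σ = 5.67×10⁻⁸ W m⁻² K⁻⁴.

Q ≈ 12400 W

A = 4πr² = 4π × (0.0487)² = 0.0298 m².
Q = σA(T⁴ − T_s⁴). T⁴ − T_s⁴ = (1647)⁴ − (443)⁴ = 7.36×10^12 − 3.85×10^10 = 7.32×10^12 K⁴.
Q = 5.67×10⁻⁸ × 0.0298 × 7.32×10^12 = 12400 W.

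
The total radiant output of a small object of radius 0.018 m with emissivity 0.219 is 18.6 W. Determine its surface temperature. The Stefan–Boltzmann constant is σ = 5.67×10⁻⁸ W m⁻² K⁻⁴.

A = 4πr² = 4π × (0.018)² = 4.07×10^-3 m².
From P = εσAT⁴, T = (P / εσA)^(1/4) = (18.6 / (0.219 × 5.67×10⁻⁸ × 4.07×10^-3))^(1/4).
T = (3.68×10^11)^(1/4) = 779 K.

T ≈ 779 K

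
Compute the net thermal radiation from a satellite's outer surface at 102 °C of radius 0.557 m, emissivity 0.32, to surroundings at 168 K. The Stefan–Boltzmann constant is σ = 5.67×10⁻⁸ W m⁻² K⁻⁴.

A = 4πr² = 4π × (0.557)² = 3.90 m².
Convert: 102 °C = 375 K.
Q = εσA(T⁴ − T_s⁴). T⁴ − T_s⁴ = (375)⁴ − (168)⁴ = 1.98×10^10 − 7.97×10^8 = 1.90×10^10 K⁴.
Q = 0.32 × 5.67×10⁻⁸ × 3.90 × 1.90×10^10 = 1340 W.

Q ≈ 1340 W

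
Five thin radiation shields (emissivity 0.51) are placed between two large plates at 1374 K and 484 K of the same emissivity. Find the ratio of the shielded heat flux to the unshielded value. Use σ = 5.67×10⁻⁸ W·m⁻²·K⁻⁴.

With N identical shields there are N+1 = 6 gaps in series, each with the same radiative resistance, so the flux falls to 1/(N+1) of its unshielded value.

ratio ≈ 0.167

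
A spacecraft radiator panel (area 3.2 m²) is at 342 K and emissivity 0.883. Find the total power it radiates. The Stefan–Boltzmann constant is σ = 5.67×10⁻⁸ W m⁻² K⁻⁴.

P ≈ 2190 W

P = εσAT⁴ = 0.883 × 5.67×10⁻⁸ × 3.20 × (342)⁴ = 0.883 × 5.67×10⁻⁸ × 3.20 × 1.37×10^10.
P = 2190 W.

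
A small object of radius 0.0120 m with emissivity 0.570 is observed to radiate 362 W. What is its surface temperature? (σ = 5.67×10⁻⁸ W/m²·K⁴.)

A = 4πr² = 4π × (0.0120)² = 1.81×10^-3 m².
From P = εσAT⁴, T = (P / εσA)^(1/4) = (362 / (0.570 × 5.67×10⁻⁸ × 1.81×10^-3))^(1/4).
T = (6.19×10^12)^(1/4) = 1580 K.

T ≈ 1580 K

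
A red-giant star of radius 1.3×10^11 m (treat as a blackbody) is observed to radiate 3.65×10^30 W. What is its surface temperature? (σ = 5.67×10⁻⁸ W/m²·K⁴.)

A = 4πr² = 4π × (1.3×10^11)² = 2.12×10^23 m².
From P = σAT⁴, T = (P / σA)^(1/4) = (3.65×10^30 / (5.67×10⁻⁸ × 2.12×10^23))^(1/4).
T = (3.03×10^14)^(1/4) = 4170 K.

T ≈ 4170 K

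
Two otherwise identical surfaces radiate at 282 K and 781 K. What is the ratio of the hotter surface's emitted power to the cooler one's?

P ∝ T⁴, so the ratio is (781/282)⁴ = (2.770)⁴ = 58.8.

ratio ≈ 58.8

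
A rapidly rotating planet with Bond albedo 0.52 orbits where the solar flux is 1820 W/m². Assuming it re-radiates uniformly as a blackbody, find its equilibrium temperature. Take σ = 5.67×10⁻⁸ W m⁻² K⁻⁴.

T ≈ 249 K

Power absorbed = (1−a)S·πR²; power emitted = 4πR²σT⁴. Equating and cancelling πR²:
T = ((1−a)S / 4σ)^(1/4) = (874 / (4 × 5.67×10⁻⁸))^(1/4) = (3.85×10^9)^(1/4).
T = 249 K.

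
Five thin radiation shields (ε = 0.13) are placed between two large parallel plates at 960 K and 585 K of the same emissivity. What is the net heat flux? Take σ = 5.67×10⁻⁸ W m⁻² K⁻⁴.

q ≈ 481 W/m²

Each of the 6 gaps contributes resistance (2/ε − 1) = 2/0.13 − 1 = 14.38; total = 86.31.
q = σ(T₁⁴ − T₂⁴) / 86.31 = 5.67×10⁻⁸ × 7.32×10^11 / 86.31 = 481 W/m².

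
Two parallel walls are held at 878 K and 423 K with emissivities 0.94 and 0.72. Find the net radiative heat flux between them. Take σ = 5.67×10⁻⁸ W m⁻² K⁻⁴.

q ≈ 21900 W/m²

For two large parallel gray plates, q = σ(T₁⁴ − T₂⁴) / (1/ε₁ + 1/ε₂ − 1).
1/ε₁ + 1/ε₂ − 1 = 1/0.94 + 1/0.72 − 1 = 1.453.
T₁⁴ − T₂⁴ = 5.94×10^11 − 3.20×10^10 = 5.62×10^11 K⁴.
q = 5.67×10⁻⁸ × 5.62×10^11 / 1.453 = 21900 W/m².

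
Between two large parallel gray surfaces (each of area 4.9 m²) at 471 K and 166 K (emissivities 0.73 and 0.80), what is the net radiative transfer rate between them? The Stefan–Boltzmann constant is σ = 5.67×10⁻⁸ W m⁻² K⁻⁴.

Q ≈ 8310 W

For two large parallel gray plates, q = σ(T₁⁴ − T₂⁴) / (1/ε₁ + 1/ε₂ − 1).
1/ε₁ + 1/ε₂ − 1 = 1/0.73 + 1/0.80 − 1 = 1.620.
T₁⁴ − T₂⁴ = 4.92×10^10 − 7.59×10^8 = 4.85×10^10 K⁴.
q = 5.67×10⁻⁸ × 4.85×10^10 / 1.620 = 1700 W/m².
Q = q·A = 1700 × 4.9 = 8310 W.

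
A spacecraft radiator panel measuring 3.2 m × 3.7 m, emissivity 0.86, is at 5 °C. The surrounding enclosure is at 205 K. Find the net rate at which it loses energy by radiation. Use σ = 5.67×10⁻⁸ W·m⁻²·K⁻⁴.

Q ≈ 2430 W

A = 3.2 × 3.7 = 11.8 m².
Convert: 5 °C = 278 K.
Q = εσA(T⁴ − T_s⁴). T⁴ − T_s⁴ = (278)⁴ − (205)⁴ = 5.97×10^9 − 1.77×10^9 = 4.21×10^9 K⁴.
Q = 0.86 × 5.67×10⁻⁸ × 11.8 × 4.21×10^9 = 2430 W.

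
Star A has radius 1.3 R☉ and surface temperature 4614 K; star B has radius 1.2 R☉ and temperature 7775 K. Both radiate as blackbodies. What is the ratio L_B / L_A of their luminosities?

L_B/L_A ≈ 6.87

L = 4πR²σT⁴ ∝ R²T⁴, so L_B/L_A = (1.2/1.3)² × (7775/4614)⁴ = 0.852 × 8.06 = 6.87.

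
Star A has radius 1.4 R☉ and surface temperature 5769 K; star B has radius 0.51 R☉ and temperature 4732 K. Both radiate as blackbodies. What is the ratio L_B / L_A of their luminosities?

L = 4πR²σT⁴ ∝ R²T⁴, so L_B/L_A = (0.51/1.4)² × (4732/5769)⁴ = 0.133 × 0.453 = 0.0601.

L_B/L_A ≈ 0.0601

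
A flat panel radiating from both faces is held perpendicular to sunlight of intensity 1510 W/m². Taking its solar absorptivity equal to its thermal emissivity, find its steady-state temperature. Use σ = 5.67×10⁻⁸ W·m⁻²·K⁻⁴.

T ≈ 340 K

Absorbed flux αS = emitted flux 2εσT⁴ per unit area; with α = ε this gives T = (S/2σ)^(1/4).
T = (1510 / (2 × 5.67×10⁻⁸))^(1/4) = (1.33×10^10)^(1/4).
T = 340 K.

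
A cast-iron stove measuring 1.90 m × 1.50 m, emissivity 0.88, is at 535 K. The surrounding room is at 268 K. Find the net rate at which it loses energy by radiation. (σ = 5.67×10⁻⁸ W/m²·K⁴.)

A = 1.90 × 1.50 = 2.85 m².
Q = εσA(T⁴ − T_s⁴). T⁴ − T_s⁴ = (535)⁴ − (268)⁴ = 8.19×10^10 − 5.16×10^9 = 7.68×10^10 K⁴.
Q = 0.88 × 5.67×10⁻⁸ × 2.85 × 7.68×10^10 = 10900 W.

Q ≈ 10900 W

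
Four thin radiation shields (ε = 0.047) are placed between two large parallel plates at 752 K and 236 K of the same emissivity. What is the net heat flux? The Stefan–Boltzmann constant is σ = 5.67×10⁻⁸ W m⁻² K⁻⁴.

q ≈ 86.4 W/m²

Each of the 5 gaps contributes resistance (2/ε − 1) = 2/0.047 − 1 = 41.55; total = 207.8.
q = σ(T₁⁴ − T₂⁴) / 207.8 = 5.67×10⁻⁸ × 3.17×10^11 / 207.8 = 86.4 W/m².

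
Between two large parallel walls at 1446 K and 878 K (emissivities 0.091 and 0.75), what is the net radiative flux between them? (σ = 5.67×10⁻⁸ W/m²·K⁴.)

q ≈ 18900 W/m²

For two large parallel gray plates, q = σ(T₁⁴ − T₂⁴) / (1/ε₁ + 1/ε₂ − 1).
1/ε₁ + 1/ε₂ − 1 = 1/0.091 + 1/0.75 − 1 = 11.32.
T₁⁴ − T₂⁴ = 4.37×10^12 − 5.94×10^11 = 3.78×10^12 K⁴.
q = 5.67×10⁻⁸ × 3.78×10^12 / 11.32 = 18900 W/m².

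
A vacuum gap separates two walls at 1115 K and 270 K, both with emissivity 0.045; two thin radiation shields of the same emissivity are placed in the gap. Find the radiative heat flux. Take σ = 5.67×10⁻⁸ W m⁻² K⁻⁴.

q ≈ 670 W/m²

Each of the 3 gaps contributes resistance (2/ε − 1) = 2/0.045 − 1 = 43.44; total = 130.3.
q = σ(T₁⁴ − T₂⁴) / 130.3 = 5.67×10⁻⁸ × 1.54×10^12 / 130.3 = 670 W/m².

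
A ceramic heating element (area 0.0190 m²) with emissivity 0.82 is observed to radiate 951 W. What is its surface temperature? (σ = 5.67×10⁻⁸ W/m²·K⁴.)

T ≈ 1020 K

From P = εσAT⁴, T = (P / εσA)^(1/4) = (951 / (0.82 × 5.67×10⁻⁸ × 0.0190))^(1/4).
T = (1.08×10^12)^(1/4) = 1020 K.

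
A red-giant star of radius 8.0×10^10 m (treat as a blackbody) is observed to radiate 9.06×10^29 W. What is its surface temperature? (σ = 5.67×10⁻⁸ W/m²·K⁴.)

T ≈ 3750 K

A = 4πr² = 4π × (8.0×10^10)² = 8.04×10^22 m².
From P = σAT⁴, T = (P / σA)^(1/4) = (9.06×10^29 / (5.67×10⁻⁸ × 8.04×10^22))^(1/4).
T = (1.99×10^14)^(1/4) = 3750 K.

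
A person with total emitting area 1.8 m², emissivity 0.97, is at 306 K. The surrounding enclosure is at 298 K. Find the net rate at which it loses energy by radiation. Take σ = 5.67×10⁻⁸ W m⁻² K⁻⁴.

Q = εσA(T⁴ − T_s⁴). T⁴ − T_s⁴ = (306)⁴ − (298)⁴ = 8.77×10^9 − 7.89×10^9 = 8.82×10^8 K⁴.
Q = 0.97 × 5.67×10⁻⁸ × 1.80 × 8.82×10^8 = 87.3 W.

Q ≈ 87.3 W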